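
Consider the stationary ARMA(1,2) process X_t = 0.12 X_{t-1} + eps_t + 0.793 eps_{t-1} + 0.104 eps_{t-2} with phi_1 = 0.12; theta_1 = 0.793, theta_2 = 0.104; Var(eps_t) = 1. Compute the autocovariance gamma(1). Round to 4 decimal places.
\gamma(1) = 1.1135

Multiply the model equation by X_{t-k} and take expectations. With theta_0 = psi_0 = 1 and psi_j the MA(infinity) weights, this gives
  gamma(k) - sum_i phi_i gamma(k-i) = c_k,
  c_k = sigma^2 * sum_{j=k..q} theta_j psi_{j-k}   (c_k = 0 for k > q),
using gamma(-m) = gamma(m).
psi-weights needed (psi_j = theta_j + sum_i phi_i psi_{j-i}):
  psi_1 = theta_1 + phi_1 = 0.793 + (0.12) = 0.913
  psi_2 = theta_2 + phi_1 psi_1 = 0.104 + (0.12)(0.913) = 0.21356
Right-hand sides:
  c_0 = sigma^2 (1 + theta_1 psi_1 + theta_2 psi_2) = 1 * (1 + (0.793)(0.913) + (0.104)(0.21356)) = 1 * 1.746219 = 1.746219
  c_1 = sigma^2 (theta_1 + theta_2 psi_1) = 1 * (0.793 + (0.104)(0.913)) = 0.887952
  c_2 = sigma^2 theta_2 = 1 * (0.104) = 0.104
Equations for k = 0 and k = 1 (AR order 1):
  gamma(0) = phi_1 gamma(1) + c_0
  gamma(1) = phi_1 gamma(0) + c_1
Substituting the second into the first: gamma(0) (1 - phi_1^2) = c_0 + phi_1 c_1, so
  gamma(0) = (c_0 + phi_1 c_1) / (1 - phi_1^2) = (1.746219 + (0.12)(0.887952)) / (1 - (0.12)^2) = 1.852773 / 0.9856 = 1.879843.
  gamma(1) = phi_1 gamma(0) + c_1 = (0.12)(1.879843) + (0.887952) = 1.113533.
Therefore gamma(1) = 1.1135 (to 4 decimal places).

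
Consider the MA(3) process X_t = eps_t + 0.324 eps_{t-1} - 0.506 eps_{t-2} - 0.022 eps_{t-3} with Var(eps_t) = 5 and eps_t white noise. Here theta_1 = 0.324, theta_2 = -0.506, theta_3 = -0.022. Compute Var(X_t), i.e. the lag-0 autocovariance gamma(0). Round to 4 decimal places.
\gamma(0) = 6.8075

For an MA(q) process X_t = eps_t + sum_i theta_i eps_{t-i} with
Var(eps_t) = sigma^2, the variance is
  gamma(0) = sigma^2 * (1 + sum_i theta_i^2).
  sum_i theta_i^2 = (0.324)^2 + (-0.506)^2 + (-0.022)^2 = 0.104976 + 0.256036 + 0.000484 = 0.361496.
  gamma(0) = 5 * (1 + 0.361496) = 5 * 1.361496 = 6.80748, which rounds to 6.8075.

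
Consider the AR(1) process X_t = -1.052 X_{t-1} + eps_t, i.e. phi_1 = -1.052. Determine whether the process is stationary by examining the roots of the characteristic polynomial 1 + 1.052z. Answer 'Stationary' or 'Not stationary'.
\text{Not stationary}

The AR(p) characteristic polynomial is P(z) = 1 + 1.052z.
Stationarity requires all roots to lie outside the unit circle, i.e. |z| > 1 for every root.
This is linear in z: 1 + (1.052) z = 0  =>  z = -1/(1.052) = -0.95057,  |z| = 0.95057.
Moduli of all roots: 0.9506.
All moduli strictly greater than 1? No.
Verdict: Not stationary.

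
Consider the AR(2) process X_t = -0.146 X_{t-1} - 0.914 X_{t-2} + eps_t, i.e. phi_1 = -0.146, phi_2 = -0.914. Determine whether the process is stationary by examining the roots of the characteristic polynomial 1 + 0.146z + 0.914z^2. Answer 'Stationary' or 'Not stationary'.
\text{Stationary}

The AR(p) characteristic polynomial is P(z) = 1 + 0.146z + 0.914z^2.
Stationarity requires all roots to lie outside the unit circle, i.e. |z| > 1 for every root.
Set 1 + (0.146) z + (0.914) z^2 = 0, i.e. a z^2 + b z + c = 0 with a = 0.914, b = 0.146, c = 1.
Discriminant D = b^2 - 4ac = (0.146)^2 - 4*(0.914)*1 = 0.021316 - (3.656) = -3.634684.
D < 0, so the roots are the complex-conjugate pair z = (-b +/- i sqrt(-D)) / (2a) = -0.0799 +/- 1.0429i.
For a conjugate pair |z|^2 = z * conj(z) = (product of roots) = c/a = 1/(0.914) = 1.094092, so |z| = sqrt(1.094092) = 1.046 for both roots.
Moduli of all roots: 1.0460, 1.0460.
All moduli strictly greater than 1? Yes.
Verdict: Stationary.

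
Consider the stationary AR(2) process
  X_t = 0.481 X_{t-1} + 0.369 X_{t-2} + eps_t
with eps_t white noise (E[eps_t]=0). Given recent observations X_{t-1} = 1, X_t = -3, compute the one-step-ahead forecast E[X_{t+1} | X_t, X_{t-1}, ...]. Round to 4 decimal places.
E[X_{t+1} \mid \mathcal F_t] = -1.0740

For an AR(p) model X_t = c + sum_i phi_i X_{t-i} + eps_t, the
one-step-ahead conditional mean is
  E[X_{t+1} | X_t, ...] = c + sum_i phi_i X_{t+1-i}.
Substitute known values:
  E[X_{t+1} | ...] = (0.481) * (-3) + (0.369) * (1)
                   = -1.0740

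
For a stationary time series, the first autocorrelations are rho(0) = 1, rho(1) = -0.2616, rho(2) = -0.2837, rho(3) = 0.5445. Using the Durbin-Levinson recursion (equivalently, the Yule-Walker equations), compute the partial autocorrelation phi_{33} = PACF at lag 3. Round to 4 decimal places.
\phi_{33} = 0.4300

The PACF at lag k is phi_{kk}, the last component of the solution
to the Yule-Walker system G_k phi = r_k where
  (G_k)_{ij} = rho(|i - j|), (r_k)_i = rho(i), i,j = 1..k.
Equivalently, Durbin-Levinson gives phi_{kk} iteratively:
  phi_{11} = rho(1)
  phi_{kk} = [rho(k) - sum_{j=1..k-1} phi_{k-1,j} rho(k-j)]
            / [1 - sum_{j=1..k-1} phi_{k-1,j} rho(j)],
  phi_{k,j} = phi_{k-1,j} - phi_{kk} phi_{k-1,k-j},  j = 1..k-1.
Step k = 1:
  phi_11 = rho(1) = -0.2616.
Step k = 2:
  phi_22 = [rho(2) - phi_11 rho(1)] / [1 - phi_11 rho(1)] = [-0.2837 - (-0.2616)(-0.2616)] / [1 - (-0.2616)(-0.2616)]
         = -0.35213456 / 0.93156544 = -0.378003.
  Update: phi_21 = phi_11 - phi_22 phi_11 = -0.2616 - (-0.378003)(-0.2616) = -0.360486.
Step k = 3:
  phi_33 = [rho(3) - phi_21 rho(2) - phi_22 rho(1)] / [1 - phi_21 rho(1) - phi_22 rho(2)]
    numerator   = 0.5445 - (-0.360486)(-0.2837) - (-0.378003)(-0.2616) = 0.34334464
    denominator = 1 - (-0.360486)(-0.2616) - (-0.378003)(-0.2837) = 0.79845751
  phi_33 = 0.34334464 / 0.79845751 = 0.43.
Therefore phi_{33} = 0.4300.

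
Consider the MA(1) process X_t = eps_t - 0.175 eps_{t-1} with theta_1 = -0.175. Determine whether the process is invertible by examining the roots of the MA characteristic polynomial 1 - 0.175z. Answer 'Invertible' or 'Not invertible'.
\text{Invertible}

The MA(q) characteristic polynomial is P(z) = 1 - 0.175z.
Invertibility requires all roots to lie outside the unit circle, i.e. |z| > 1 for every root.
This is linear in z: 1 + (-0.175) z = 0  =>  z = -1/(-0.175) = 5.714286,  |z| = 5.714286.
Moduli of all roots: 5.7143.
All moduli strictly greater than 1? Yes.
Verdict: Invertible.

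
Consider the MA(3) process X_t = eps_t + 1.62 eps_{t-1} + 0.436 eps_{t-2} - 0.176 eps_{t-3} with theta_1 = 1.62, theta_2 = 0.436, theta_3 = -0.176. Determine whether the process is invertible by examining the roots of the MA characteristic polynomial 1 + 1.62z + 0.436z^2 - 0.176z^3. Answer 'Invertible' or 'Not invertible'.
\text{Not invertible}

The MA(q) characteristic polynomial is P(z) = 1 + 1.62z + 0.436z^2 - 0.176z^3.
Invertibility requires all roots to lie outside the unit circle, i.e. |z| > 1 for every root.
Degree 3: look for a simple real root z0 first, then factor out (1 - z/z0) and solve the remaining quadratic.
Testing z0 = -1.25: P(-1.25) = 1 + (1.62)(-1.25) + (0.436)(-1.25)^2 + (-0.176)(-1.25)^3
  = 1 + (-2.025) + (0.68125) + (0.34375) = 0.  So z_0 = -1.25 is a root, |z_0| = 1.25.
Divide out the factor (1 + 0.8 z) = (1 - z/z0) (since 1/z0 = -0.8):
  P(z) = (1 + 0.8 z)(1 + (0.82) z + (-0.22) z^2)
  [check: z-coef 0.82 - (-0.8) = 1.62; z^2-coef -0.22 - (-0.8)(0.82) = 0.436; z^3-coef -(-0.8)(-0.22) = -0.176.]
Remaining roots from the quadratic factor 1 + (0.82) z + (-0.22) z^2:
  Set 1 + (0.82) z + (-0.22) z^2 = 0, i.e. a z^2 + b z + c = 0 with a = -0.22, b = 0.82, c = 1.
  Discriminant D = b^2 - 4ac = (0.82)^2 - 4*(-0.22)*1 = 0.6724 - (-0.88) = 1.5524.
  D >= 0, so the roots are real: z = (-b +/- sqrt(D)) / (2a) = (-0.82 +/- 1.245953) / (-0.44).
    z_1 = (-0.82 + 1.245953) / (-0.44) = -0.9681,   |z_1| = 0.9681.
    z_2 = (-0.82 - 1.245953) / (-0.44) = 4.6953,   |z_2| = 4.6953.
Moduli of all roots: 1.2500, 0.9681, 4.6953.
All moduli strictly greater than 1? No.
Verdict: Not invertible.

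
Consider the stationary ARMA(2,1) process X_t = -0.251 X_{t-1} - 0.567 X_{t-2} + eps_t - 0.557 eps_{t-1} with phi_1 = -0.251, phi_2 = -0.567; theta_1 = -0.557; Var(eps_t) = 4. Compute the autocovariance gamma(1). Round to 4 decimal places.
\gamma(1) = -2.8646

Multiply the model equation by X_{t-k} and take expectations. With theta_0 = psi_0 = 1 and psi_j the MA(infinity) weights, this gives
  gamma(k) - sum_i phi_i gamma(k-i) = c_k,
  c_k = sigma^2 * sum_{j=k..q} theta_j psi_{j-k}   (c_k = 0 for k > q),
using gamma(-m) = gamma(m).
psi-weights needed (psi_j = theta_j + sum_i phi_i psi_{j-i}):
  psi_1 = theta_1 + phi_1 = -0.557 + (-0.251) = -0.808
Right-hand sides:
  c_0 = sigma^2 (1 + theta_1 psi_1) = 4 * (1 + (-0.557)(-0.808)) = 4 * 1.450056 = 5.800224
  c_1 = sigma^2 theta_1 = 4 * (-0.557) = -2.228
  c_2 = 0
Equations for k = 0, 1, 2 (AR order 2, c_2 = 0):
  (E0) gamma(0) = phi_1 gamma(1) + phi_2 gamma(2) + c_0
  (E1) gamma(1) = phi_1 gamma(0) + phi_2 gamma(1) + c_1
  (E2) gamma(2) = phi_1 gamma(1) + phi_2 gamma(0)
From (E1): gamma(1) = A gamma(0) + B with
  A = phi_1 / (1 - phi_2) = -0.251 / 1.567 = -0.160179,   B = c_1 / (1 - phi_2) = -2.228 / 1.567 = -1.421825.
Insert (E2) into (E0): gamma(0) (1 - phi_2^2) = phi_1 (1 + phi_2) gamma(1) + c_0.
  phi_1 (1 + phi_2) = (-0.251)(0.433) = -0.108683,   1 - phi_2^2 = 0.678511.
Replace gamma(1) by A gamma(0) + B and collect gamma(0):
  gamma(0) [0.678511 - (-0.108683)(-0.160179)] = (-0.108683)(-1.421825) + 5.800224
  gamma(0) * 0.661102 = 5.954752
  gamma(0) = 5.954752 / 0.661102 = 9.007308.
  gamma(1) = A gamma(0) + B = (-0.160179)(9.007308) + (-1.421825) = -2.864604.
Therefore gamma(1) = -2.8646 (to 4 decimal places).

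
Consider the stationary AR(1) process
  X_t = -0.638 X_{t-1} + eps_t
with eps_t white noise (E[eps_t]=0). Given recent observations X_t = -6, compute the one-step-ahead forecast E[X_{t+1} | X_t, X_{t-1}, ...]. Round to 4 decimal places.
E[X_{t+1} \mid \mathcal F_t] = 3.8280

For an AR(p) model X_t = c + sum_i phi_i X_{t-i} + eps_t, the
one-step-ahead conditional mean is
  E[X_{t+1} | X_t, ...] = c + sum_i phi_i X_{t+1-i}.
Substitute known values:
  E[X_{t+1} | ...] = (-0.638) * (-6)
                   = 3.8280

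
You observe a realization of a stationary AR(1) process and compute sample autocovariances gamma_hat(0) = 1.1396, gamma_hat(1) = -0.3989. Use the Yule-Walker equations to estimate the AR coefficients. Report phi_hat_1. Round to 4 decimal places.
\hat\phi_{1} = -0.3500

The Yule-Walker equations for an AR(p) process read, in matrix form,
  Gamma_p phi = r_p,   with   (Gamma_p)_{ij} = gamma(|i - j|),
                       (r_p)_i = gamma(i),   i,j = 1..p.
Substitute the sample gammas (Toeplitz matrix and right-hand side of size 1):
  Gamma_p = [[1.1396]]
  r_p     = [-0.3989]
With p = 1 this is the single equation gamma(0) phi_1 = gamma(1):
  phi_hat_1 = gamma(1) / gamma(0) = -0.3989 / 1.1396 = -0.3500.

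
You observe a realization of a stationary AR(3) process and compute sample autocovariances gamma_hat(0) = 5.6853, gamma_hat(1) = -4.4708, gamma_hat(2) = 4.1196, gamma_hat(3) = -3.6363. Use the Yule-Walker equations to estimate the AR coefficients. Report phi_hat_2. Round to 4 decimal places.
\hat\phi_{2} = 0.2630

The Yule-Walker equations for an AR(p) process read, in matrix form,
  Gamma_p phi = r_p,   with   (Gamma_p)_{ij} = gamma(|i - j|),
                       (r_p)_i = gamma(i),   i,j = 1..p.
Substitute the sample gammas (Toeplitz matrix and right-hand side of size 3):
  Gamma_p = [[5.6853, -4.4708, 4.1196], [-4.4708, 5.6853, -4.4708], [4.1196, -4.4708, 5.6853]]
  r_p     = [-4.4708, 4.1196, -3.6363]
Written out (R1..R3):
  (R1) 5.6853 phi_1 - 4.4708 phi_2 + 4.1196 phi_3 = -4.4708
  (R2) -4.4708 phi_1 + 5.6853 phi_2 - 4.4708 phi_3 = 4.1196
  (R3) 4.1196 phi_1 - 4.4708 phi_2 + 5.6853 phi_3 = -3.6363
Gaussian elimination:
  R2 <- R2 - (-4.4708/5.6853) R1 = R2 - (-0.786379) R1:  2.169557 phi_2 - 1.231233 phi_3 = 0.603857
  R3 <- R3 - (4.1196/5.6853) R1 = R3 - (0.724606) R1:  -1.231233 phi_2 + 2.700215 phi_3 = -0.396733
  R3 <- R3 - (-1.231233/2.169557) R2 = R3 - (-0.567504) R2:  2.001484 phi_3 = -0.054042
Back-substitution:
  phi_hat_3 = -0.054042 / 2.001484 = -0.027001
  phi_hat_2 = (0.603857 - (-1.231233)(-0.027001)) / 2.169557 = 0.263009
  phi_hat_1 = (-4.4708 - (-4.4708)(0.263009) - (4.1196)(-0.027001)) / 5.6853 = -0.559989
So phi_hat = [-0.5600, 0.2630, -0.0270].
Therefore phi_hat_2 = 0.2630.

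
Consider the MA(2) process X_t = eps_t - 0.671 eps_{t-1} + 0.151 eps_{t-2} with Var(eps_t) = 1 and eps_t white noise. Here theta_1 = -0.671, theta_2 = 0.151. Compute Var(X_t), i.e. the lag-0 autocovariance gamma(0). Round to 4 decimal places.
\gamma(0) = 1.4730

For an MA(q) process X_t = eps_t + sum_i theta_i eps_{t-i} with
Var(eps_t) = sigma^2, the variance is
  gamma(0) = sigma^2 * (1 + sum_i theta_i^2).
  sum_i theta_i^2 = (-0.671)^2 + (0.151)^2 = 0.450241 + 0.022801 = 0.473042.
  gamma(0) = 1 * (1 + 0.473042) = 1 * 1.473042 = 1.473042, which rounds to 1.4730.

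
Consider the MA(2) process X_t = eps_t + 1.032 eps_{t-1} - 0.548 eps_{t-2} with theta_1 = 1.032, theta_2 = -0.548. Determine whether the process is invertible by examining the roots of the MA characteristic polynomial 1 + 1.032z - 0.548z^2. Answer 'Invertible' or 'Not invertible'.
\text{Not invertible}

The MA(q) characteristic polynomial is P(z) = 1 + 1.032z - 0.548z^2.
Invertibility requires all roots to lie outside the unit circle, i.e. |z| > 1 for every root.
Set 1 + (1.032) z + (-0.548) z^2 = 0, i.e. a z^2 + b z + c = 0 with a = -0.548, b = 1.032, c = 1.
Discriminant D = b^2 - 4ac = (1.032)^2 - 4*(-0.548)*1 = 1.065024 - (-2.192) = 3.257024.
D >= 0, so the roots are real: z = (-b +/- sqrt(D)) / (2a) = (-1.032 +/- 1.804723) / (-1.096).
  z_1 = (-1.032 + 1.804723) / (-1.096) = -0.705,   |z_1| = 0.705.
  z_2 = (-1.032 - 1.804723) / (-1.096) = 2.5883,   |z_2| = 2.5883.
Moduli of all roots: 0.7050, 2.5883.
All moduli strictly greater than 1? No.
Verdict: Not invertible.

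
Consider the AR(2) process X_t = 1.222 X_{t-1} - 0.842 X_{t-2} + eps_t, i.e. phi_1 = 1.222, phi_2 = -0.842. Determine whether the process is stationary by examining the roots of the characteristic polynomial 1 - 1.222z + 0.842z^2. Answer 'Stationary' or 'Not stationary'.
\text{Stationary}

The AR(p) characteristic polynomial is P(z) = 1 - 1.222z + 0.842z^2.
Stationarity requires all roots to lie outside the unit circle, i.e. |z| > 1 for every root.
Set 1 + (-1.222) z + (0.842) z^2 = 0, i.e. a z^2 + b z + c = 0 with a = 0.842, b = -1.222, c = 1.
Discriminant D = b^2 - 4ac = (-1.222)^2 - 4*(0.842)*1 = 1.493284 - (3.368) = -1.874716.
D < 0, so the roots are the complex-conjugate pair z = (-b +/- i sqrt(-D)) / (2a) = 0.7257 +/- 0.8131i.
For a conjugate pair |z|^2 = z * conj(z) = (product of roots) = c/a = 1/(0.842) = 1.187648, so |z| = sqrt(1.187648) = 1.0898 for both roots.
Moduli of all roots: 1.0898, 1.0898.
All moduli strictly greater than 1? Yes.
Verdict: Stationary.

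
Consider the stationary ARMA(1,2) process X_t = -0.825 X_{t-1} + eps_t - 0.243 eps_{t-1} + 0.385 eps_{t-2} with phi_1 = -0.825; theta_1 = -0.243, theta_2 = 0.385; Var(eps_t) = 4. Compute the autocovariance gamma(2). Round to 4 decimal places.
\gamma(2) = 23.1914

Multiply the model equation by X_{t-k} and take expectations. With theta_0 = psi_0 = 1 and psi_j the MA(infinity) weights, this gives
  gamma(k) - sum_i phi_i gamma(k-i) = c_k,
  c_k = sigma^2 * sum_{j=k..q} theta_j psi_{j-k}   (c_k = 0 for k > q),
using gamma(-m) = gamma(m).
psi-weights needed (psi_j = theta_j + sum_i phi_i psi_{j-i}):
  psi_1 = theta_1 + phi_1 = -0.243 + (-0.825) = -1.068
  psi_2 = theta_2 + phi_1 psi_1 = 0.385 + (-0.825)(-1.068) = 1.2661
Right-hand sides:
  c_0 = sigma^2 (1 + theta_1 psi_1 + theta_2 psi_2) = 4 * (1 + (-0.243)(-1.068) + (0.385)(1.2661)) = 4 * 1.746973 = 6.98789
  c_1 = sigma^2 (theta_1 + theta_2 psi_1) = 4 * (-0.243 + (0.385)(-1.068)) = -2.61672
  c_2 = sigma^2 theta_2 = 4 * (0.385) = 1.54
Equations for k = 0 and k = 1 (AR order 1):
  gamma(0) = phi_1 gamma(1) + c_0
  gamma(1) = phi_1 gamma(0) + c_1
Substituting the second into the first: gamma(0) (1 - phi_1^2) = c_0 + phi_1 c_1, so
  gamma(0) = (c_0 + phi_1 c_1) / (1 - phi_1^2) = (6.98789 + (-0.825)(-2.61672)) / (1 - (-0.825)^2) = 9.146684 / 0.319375 = 28.639324.
  gamma(1) = phi_1 gamma(0) + c_1 = (-0.825)(28.639324) + (-2.61672) = -26.244162.
For k = 2: gamma(2) = phi_1 gamma(1) + c_2
  = (-0.825)(-26.244162) + (1.54) = 23.191434.
Therefore gamma(2) = 23.1914 (to 4 decimal places).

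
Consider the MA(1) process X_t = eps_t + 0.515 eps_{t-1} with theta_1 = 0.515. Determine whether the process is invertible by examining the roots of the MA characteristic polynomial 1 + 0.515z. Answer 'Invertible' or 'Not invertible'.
\text{Invertible}

The MA(q) characteristic polynomial is P(z) = 1 + 0.515z.
Invertibility requires all roots to lie outside the unit circle, i.e. |z| > 1 for every root.
This is linear in z: 1 + (0.515) z = 0  =>  z = -1/(0.515) = -1.941748,  |z| = 1.941748.
Moduli of all roots: 1.9417.
All moduli strictly greater than 1? Yes.
Verdict: Invertible.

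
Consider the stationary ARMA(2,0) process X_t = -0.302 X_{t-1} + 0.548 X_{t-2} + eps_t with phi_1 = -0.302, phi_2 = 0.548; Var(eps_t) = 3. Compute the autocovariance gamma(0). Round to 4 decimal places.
\gamma(0) = 7.7451

Multiply the model equation by X_{t-k} and take expectations. With theta_0 = psi_0 = 1 and psi_j the MA(infinity) weights, this gives
  gamma(k) - sum_i phi_i gamma(k-i) = c_k,
  c_k = sigma^2 * sum_{j=k..q} theta_j psi_{j-k}   (c_k = 0 for k > q),
using gamma(-m) = gamma(m).
Pure AR (q = 0): c_0 = sigma^2 = 3, c_k = 0 for k >= 1.
Equations for k = 0, 1, 2 (AR order 2, c_2 = 0):
  (E0) gamma(0) = phi_1 gamma(1) + phi_2 gamma(2) + c_0
  (E1) gamma(1) = phi_1 gamma(0) + phi_2 gamma(1) + c_1
  (E2) gamma(2) = phi_1 gamma(1) + phi_2 gamma(0)
From (E1): gamma(1) = A gamma(0) + B with
  A = phi_1 / (1 - phi_2) = -0.302 / 0.452 = -0.668142,   B = c_1 / (1 - phi_2) = 0 / 0.452 = 0.
Insert (E2) into (E0): gamma(0) (1 - phi_2^2) = phi_1 (1 + phi_2) gamma(1) + c_0.
  phi_1 (1 + phi_2) = (-0.302)(1.548) = -0.467496,   1 - phi_2^2 = 0.699696.
Replace gamma(1) by A gamma(0) + B and collect gamma(0):
  gamma(0) [0.699696 - (-0.467496)(-0.668142)] = c_0 = 3
  gamma(0) * 0.387342 = 3
  gamma(0) = 3 / 0.387342 = 7.745084.
Therefore gamma(0) = 7.7451 (to 4 decimal places).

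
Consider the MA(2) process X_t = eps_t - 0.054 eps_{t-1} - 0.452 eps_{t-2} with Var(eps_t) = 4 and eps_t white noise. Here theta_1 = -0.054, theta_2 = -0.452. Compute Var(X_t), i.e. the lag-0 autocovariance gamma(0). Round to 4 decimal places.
\gamma(0) = 4.8289

For an MA(q) process X_t = eps_t + sum_i theta_i eps_{t-i} with
Var(eps_t) = sigma^2, the variance is
  gamma(0) = sigma^2 * (1 + sum_i theta_i^2).
  sum_i theta_i^2 = (-0.054)^2 + (-0.452)^2 = 0.002916 + 0.204304 = 0.20722.
  gamma(0) = 4 * (1 + 0.20722) = 4 * 1.20722 = 4.82888, which rounds to 4.8289.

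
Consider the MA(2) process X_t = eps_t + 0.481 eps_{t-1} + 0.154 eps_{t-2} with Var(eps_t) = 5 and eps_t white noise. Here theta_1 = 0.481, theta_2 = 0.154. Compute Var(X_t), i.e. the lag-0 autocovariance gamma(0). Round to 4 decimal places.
\gamma(0) = 6.2754

For an MA(q) process X_t = eps_t + sum_i theta_i eps_{t-i} with
Var(eps_t) = sigma^2, the variance is
  gamma(0) = sigma^2 * (1 + sum_i theta_i^2).
  sum_i theta_i^2 = (0.481)^2 + (0.154)^2 = 0.231361 + 0.023716 = 0.255077.
  gamma(0) = 5 * (1 + 0.255077) = 5 * 1.255077 = 6.275385, which rounds to 6.2754.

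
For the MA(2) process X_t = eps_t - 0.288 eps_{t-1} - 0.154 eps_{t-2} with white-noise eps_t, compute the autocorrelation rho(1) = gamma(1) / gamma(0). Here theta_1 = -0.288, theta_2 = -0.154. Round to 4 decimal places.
\rho(1) = -0.2202

For an MA(q) process with theta_0 = 1, the autocovariance is
  gamma(k) = sigma^2 * sum_{i=0..q-k} theta_i * theta_{i+k},
and rho(k) = gamma(k) / gamma(0). Sigma^2 cancels.
  numerator   = (1)*(-0.288) + (-0.288)*(-0.154) = -0.243648.
  denominator = (1)^2 + (-0.288)^2 + (-0.154)^2 = 1.10666.
  rho(1) = -0.243648 / 1.10666 = -0.2202.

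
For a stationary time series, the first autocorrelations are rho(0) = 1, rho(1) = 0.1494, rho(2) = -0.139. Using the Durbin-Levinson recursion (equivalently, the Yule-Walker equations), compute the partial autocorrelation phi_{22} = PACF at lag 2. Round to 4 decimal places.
\phi_{22} = -0.1650

The PACF at lag k is phi_{kk}, the last component of the solution
to the Yule-Walker system G_k phi = r_k where
  (G_k)_{ij} = rho(|i - j|), (r_k)_i = rho(i), i,j = 1..k.
Equivalently, Durbin-Levinson gives phi_{kk} iteratively:
  phi_{11} = rho(1)
  phi_{kk} = [rho(k) - sum_{j=1..k-1} phi_{k-1,j} rho(k-j)]
            / [1 - sum_{j=1..k-1} phi_{k-1,j} rho(j)],
  phi_{k,j} = phi_{k-1,j} - phi_{kk} phi_{k-1,k-j},  j = 1..k-1.
Step k = 1:
  phi_11 = rho(1) = 0.1494.
Step k = 2:
  phi_22 = [rho(2) - phi_11 rho(1)] / [1 - phi_11 rho(1)] = [-0.139 - (0.1494)(0.1494)] / [1 - (0.1494)(0.1494)]
         = -0.16132036 / 0.97767964 = -0.165.
Therefore phi_{22} = -0.1650.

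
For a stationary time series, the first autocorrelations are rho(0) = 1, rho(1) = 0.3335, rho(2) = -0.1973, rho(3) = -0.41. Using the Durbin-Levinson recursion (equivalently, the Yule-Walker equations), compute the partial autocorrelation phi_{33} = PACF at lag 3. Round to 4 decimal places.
\phi_{33} = -0.2630

The PACF at lag k is phi_{kk}, the last component of the solution
to the Yule-Walker system G_k phi = r_k where
  (G_k)_{ij} = rho(|i - j|), (r_k)_i = rho(i), i,j = 1..k.
Equivalently, Durbin-Levinson gives phi_{kk} iteratively:
  phi_{11} = rho(1)
  phi_{kk} = [rho(k) - sum_{j=1..k-1} phi_{k-1,j} rho(k-j)]
            / [1 - sum_{j=1..k-1} phi_{k-1,j} rho(j)],
  phi_{k,j} = phi_{k-1,j} - phi_{kk} phi_{k-1,k-j},  j = 1..k-1.
Step k = 1:
  phi_11 = rho(1) = 0.3335.
Step k = 2:
  phi_22 = [rho(2) - phi_11 rho(1)] / [1 - phi_11 rho(1)] = [-0.1973 - (0.3335)(0.3335)] / [1 - (0.3335)(0.3335)]
         = -0.30852225 / 0.88877775 = -0.347131.
  Update: phi_21 = phi_11 - phi_22 phi_11 = 0.3335 - (-0.347131)(0.3335) = 0.449268.
Step k = 3:
  phi_33 = [rho(3) - phi_21 rho(2) - phi_22 rho(1)] / [1 - phi_21 rho(1) - phi_22 rho(2)]
    numerator   = -0.41 - (0.449268)(-0.1973) - (-0.347131)(0.3335) = -0.20559122
    denominator = 1 - (0.449268)(0.3335) - (-0.347131)(-0.1973) = 0.78168013
  phi_33 = -0.20559122 / 0.78168013 = -0.263.
Therefore phi_{33} = -0.2630.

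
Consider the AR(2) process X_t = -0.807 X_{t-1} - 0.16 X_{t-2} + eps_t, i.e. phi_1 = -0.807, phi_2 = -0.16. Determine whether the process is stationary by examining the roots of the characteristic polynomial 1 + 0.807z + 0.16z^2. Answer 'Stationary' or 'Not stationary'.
\text{Stationary}

The AR(p) characteristic polynomial is P(z) = 1 + 0.807z + 0.16z^2.
Stationarity requires all roots to lie outside the unit circle, i.e. |z| > 1 for every root.
Set 1 + (0.807) z + (0.16) z^2 = 0, i.e. a z^2 + b z + c = 0 with a = 0.16, b = 0.807, c = 1.
Discriminant D = b^2 - 4ac = (0.807)^2 - 4*(0.16)*1 = 0.651249 - (0.64) = 0.011249.
D >= 0, so the roots are real: z = (-b +/- sqrt(D)) / (2a) = (-0.807 +/- 0.106061) / (0.32).
  z_1 = (-0.807 + 0.106061) / (0.32) = -2.1904,   |z_1| = 2.1904.
  z_2 = (-0.807 - 0.106061) / (0.32) = -2.8533,   |z_2| = 2.8533.
Moduli of all roots: 2.1904, 2.8533.
All moduli strictly greater than 1? Yes.
Verdict: Stationary.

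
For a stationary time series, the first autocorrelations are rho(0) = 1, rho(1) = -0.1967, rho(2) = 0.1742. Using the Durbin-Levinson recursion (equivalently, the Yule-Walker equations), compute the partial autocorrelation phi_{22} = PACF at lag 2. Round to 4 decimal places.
\phi_{22} = 0.1410

The PACF at lag k is phi_{kk}, the last component of the solution
to the Yule-Walker system G_k phi = r_k where
  (G_k)_{ij} = rho(|i - j|), (r_k)_i = rho(i), i,j = 1..k.
Equivalently, Durbin-Levinson gives phi_{kk} iteratively:
  phi_{11} = rho(1)
  phi_{kk} = [rho(k) - sum_{j=1..k-1} phi_{k-1,j} rho(k-j)]
            / [1 - sum_{j=1..k-1} phi_{k-1,j} rho(j)],
  phi_{k,j} = phi_{k-1,j} - phi_{kk} phi_{k-1,k-j},  j = 1..k-1.
Step k = 1:
  phi_11 = rho(1) = -0.1967.
Step k = 2:
  phi_22 = [rho(2) - phi_11 rho(1)] / [1 - phi_11 rho(1)] = [0.1742 - (-0.1967)(-0.1967)] / [1 - (-0.1967)(-0.1967)]
         = 0.13550911 / 0.96130911 = 0.141.
Therefore phi_{22} = 0.1410.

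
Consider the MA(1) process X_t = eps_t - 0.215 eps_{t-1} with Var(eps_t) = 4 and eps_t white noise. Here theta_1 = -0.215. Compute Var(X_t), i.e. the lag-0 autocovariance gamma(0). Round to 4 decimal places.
\gamma(0) = 4.1849

For an MA(q) process X_t = eps_t + sum_i theta_i eps_{t-i} with
Var(eps_t) = sigma^2, the variance is
  gamma(0) = sigma^2 * (1 + sum_i theta_i^2).
  sum_i theta_i^2 = (-0.215)^2 = 0.046225.
  gamma(0) = 4 * (1 + 0.046225) = 4 * 1.046225 = 4.1849.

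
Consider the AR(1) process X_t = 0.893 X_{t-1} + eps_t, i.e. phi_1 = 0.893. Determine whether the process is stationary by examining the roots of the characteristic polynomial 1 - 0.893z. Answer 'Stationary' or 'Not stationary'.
\text{Stationary}

The AR(p) characteristic polynomial is P(z) = 1 - 0.893z.
Stationarity requires all roots to lie outside the unit circle, i.e. |z| > 1 for every root.
This is linear in z: 1 + (-0.893) z = 0  =>  z = -1/(-0.893) = 1.119821,  |z| = 1.119821.
Moduli of all roots: 1.1198.
All moduli strictly greater than 1? Yes.
Verdict: Stationary.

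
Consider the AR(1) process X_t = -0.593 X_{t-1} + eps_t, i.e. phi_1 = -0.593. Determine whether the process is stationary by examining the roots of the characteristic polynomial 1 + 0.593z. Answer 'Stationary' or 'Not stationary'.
\text{Stationary}

The AR(p) characteristic polynomial is P(z) = 1 + 0.593z.
Stationarity requires all roots to lie outside the unit circle, i.e. |z| > 1 for every root.
This is linear in z: 1 + (0.593) z = 0  =>  z = -1/(0.593) = -1.686341,  |z| = 1.686341.
Moduli of all roots: 1.6863.
All moduli strictly greater than 1? Yes.
Verdict: Stationary.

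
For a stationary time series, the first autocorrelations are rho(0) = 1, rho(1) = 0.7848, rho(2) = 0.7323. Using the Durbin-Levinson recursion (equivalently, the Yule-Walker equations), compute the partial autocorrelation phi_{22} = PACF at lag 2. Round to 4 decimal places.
\phi_{22} = 0.3030

The PACF at lag k is phi_{kk}, the last component of the solution
to the Yule-Walker system G_k phi = r_k where
  (G_k)_{ij} = rho(|i - j|), (r_k)_i = rho(i), i,j = 1..k.
Equivalently, Durbin-Levinson gives phi_{kk} iteratively:
  phi_{11} = rho(1)
  phi_{kk} = [rho(k) - sum_{j=1..k-1} phi_{k-1,j} rho(k-j)]
            / [1 - sum_{j=1..k-1} phi_{k-1,j} rho(j)],
  phi_{k,j} = phi_{k-1,j} - phi_{kk} phi_{k-1,k-j},  j = 1..k-1.
Step k = 1:
  phi_11 = rho(1) = 0.7848.
Step k = 2:
  phi_22 = [rho(2) - phi_11 rho(1)] / [1 - phi_11 rho(1)] = [0.7323 - (0.7848)(0.7848)] / [1 - (0.7848)(0.7848)]
         = 0.11638896 / 0.38408896 = 0.303.
Therefore phi_{22} = 0.3030.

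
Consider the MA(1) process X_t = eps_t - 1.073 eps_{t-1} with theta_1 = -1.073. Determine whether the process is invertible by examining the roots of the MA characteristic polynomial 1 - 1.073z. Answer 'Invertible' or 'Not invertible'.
\text{Not invertible}

The MA(q) characteristic polynomial is P(z) = 1 - 1.073z.
Invertibility requires all roots to lie outside the unit circle, i.e. |z| > 1 for every root.
This is linear in z: 1 + (-1.073) z = 0  =>  z = -1/(-1.073) = 0.931966,  |z| = 0.931966.
Moduli of all roots: 0.9320.
All moduli strictly greater than 1? No.
Verdict: Not invertible.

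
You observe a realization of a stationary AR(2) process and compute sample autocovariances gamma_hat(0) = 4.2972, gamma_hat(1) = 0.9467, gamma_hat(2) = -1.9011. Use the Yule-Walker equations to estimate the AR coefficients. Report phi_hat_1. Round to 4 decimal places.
\hat\phi_{1} = 0.3340

The Yule-Walker equations for an AR(p) process read, in matrix form,
  Gamma_p phi = r_p,   with   (Gamma_p)_{ij} = gamma(|i - j|),
                       (r_p)_i = gamma(i),   i,j = 1..p.
Substitute the sample gammas (Toeplitz matrix and right-hand side of size 2):
  Gamma_p = [[4.2972, 0.9467], [0.9467, 4.2972]]
  r_p     = [0.9467, -1.9011]
Written out:
  4.2972 phi_1 + 0.9467 phi_2 = 0.9467
  0.9467 phi_1 + 4.2972 phi_2 = -1.9011
Solve by Cramer's rule:
  det = gamma(0)^2 - gamma(1)^2 = (4.2972)^2 - (0.9467)^2 = 18.46592784 - 0.89624089 = 17.56968695
  phi_hat_1 = [gamma(1) gamma(0) - gamma(1) gamma(2)] / det = [(0.9467)(4.2972) - (0.9467)(-1.9011)] / 17.56968695 = 5.86793061 / 17.56968695 = 0.334
  phi_hat_2 = [gamma(0) gamma(2) - gamma(1)^2] / det = [(4.2972)(-1.9011) - (0.9467)^2] / 17.56968695 = -9.06564781 / 17.56968695 = -0.516
So phi_hat = [0.3340, -0.5160].
Therefore phi_hat_1 = 0.3340.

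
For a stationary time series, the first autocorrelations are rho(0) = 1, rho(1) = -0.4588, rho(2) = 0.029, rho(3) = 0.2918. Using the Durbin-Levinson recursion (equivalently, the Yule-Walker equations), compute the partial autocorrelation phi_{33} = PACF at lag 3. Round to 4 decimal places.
\phi_{33} = 0.2711

The PACF at lag k is phi_{kk}, the last component of the solution
to the Yule-Walker system G_k phi = r_k where
  (G_k)_{ij} = rho(|i - j|), (r_k)_i = rho(i), i,j = 1..k.
Equivalently, Durbin-Levinson gives phi_{kk} iteratively:
  phi_{11} = rho(1)
  phi_{kk} = [rho(k) - sum_{j=1..k-1} phi_{k-1,j} rho(k-j)]
            / [1 - sum_{j=1..k-1} phi_{k-1,j} rho(j)],
  phi_{k,j} = phi_{k-1,j} - phi_{kk} phi_{k-1,k-j},  j = 1..k-1.
Step k = 1:
  phi_11 = rho(1) = -0.4588.
Step k = 2:
  phi_22 = [rho(2) - phi_11 rho(1)] / [1 - phi_11 rho(1)] = [0.029 - (-0.4588)(-0.4588)] / [1 - (-0.4588)(-0.4588)]
         = -0.18149744 / 0.78950256 = -0.229888.
  Update: phi_21 = phi_11 - phi_22 phi_11 = -0.4588 - (-0.229888)(-0.4588) = -0.564273.
Step k = 3:
  phi_33 = [rho(3) - phi_21 rho(2) - phi_22 rho(1)] / [1 - phi_21 rho(1) - phi_22 rho(2)]
    numerator   = 0.2918 - (-0.564273)(0.029) - (-0.229888)(-0.4588) = 0.20269114
    denominator = 1 - (-0.564273)(-0.4588) - (-0.229888)(0.029) = 0.74777841
  phi_33 = 0.20269114 / 0.74777841 = 0.2711.
Therefore phi_{33} = 0.2711.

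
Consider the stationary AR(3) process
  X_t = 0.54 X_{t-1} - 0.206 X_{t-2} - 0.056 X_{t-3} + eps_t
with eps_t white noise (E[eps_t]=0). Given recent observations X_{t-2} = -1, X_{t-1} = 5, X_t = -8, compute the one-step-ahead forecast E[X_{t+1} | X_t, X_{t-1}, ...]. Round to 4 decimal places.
E[X_{t+1} \mid \mathcal F_t] = -5.2940

For an AR(p) model X_t = c + sum_i phi_i X_{t-i} + eps_t, the
one-step-ahead conditional mean is
  E[X_{t+1} | X_t, ...] = c + sum_i phi_i X_{t+1-i}.
Substitute known values:
  E[X_{t+1} | ...] = (0.54) * (-8) + (-0.206) * (5) + (-0.056) * (-1)
                   = -5.2940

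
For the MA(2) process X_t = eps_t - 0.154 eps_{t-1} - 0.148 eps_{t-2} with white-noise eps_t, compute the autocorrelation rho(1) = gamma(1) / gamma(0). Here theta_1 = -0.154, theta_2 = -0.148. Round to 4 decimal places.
\rho(1) = -0.1255

For an MA(q) process with theta_0 = 1, the autocovariance is
  gamma(k) = sigma^2 * sum_{i=0..q-k} theta_i * theta_{i+k},
and rho(k) = gamma(k) / gamma(0). Sigma^2 cancels.
  numerator   = (1)*(-0.154) + (-0.154)*(-0.148) = -0.131208.
  denominator = (1)^2 + (-0.154)^2 + (-0.148)^2 = 1.04562.
  rho(1) = -0.131208 / 1.04562 = -0.1255.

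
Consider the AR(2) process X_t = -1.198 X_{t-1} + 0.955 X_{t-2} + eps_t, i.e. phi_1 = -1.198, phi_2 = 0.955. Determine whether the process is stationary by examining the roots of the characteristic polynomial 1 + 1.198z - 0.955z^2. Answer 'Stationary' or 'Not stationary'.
\text{Not stationary}

The AR(p) characteristic polynomial is P(z) = 1 + 1.198z - 0.955z^2.
Stationarity requires all roots to lie outside the unit circle, i.e. |z| > 1 for every root.
Set 1 + (1.198) z + (-0.955) z^2 = 0, i.e. a z^2 + b z + c = 0 with a = -0.955, b = 1.198, c = 1.
Discriminant D = b^2 - 4ac = (1.198)^2 - 4*(-0.955)*1 = 1.435204 - (-3.82) = 5.255204.
D >= 0, so the roots are real: z = (-b +/- sqrt(D)) / (2a) = (-1.198 +/- 2.292423) / (-1.91).
  z_1 = (-1.198 + 2.292423) / (-1.91) = -0.573,   |z_1| = 0.573.
  z_2 = (-1.198 - 2.292423) / (-1.91) = 1.8274,   |z_2| = 1.8274.
Moduli of all roots: 0.5730, 1.8274.
All moduli strictly greater than 1? No.
Verdict: Not stationary.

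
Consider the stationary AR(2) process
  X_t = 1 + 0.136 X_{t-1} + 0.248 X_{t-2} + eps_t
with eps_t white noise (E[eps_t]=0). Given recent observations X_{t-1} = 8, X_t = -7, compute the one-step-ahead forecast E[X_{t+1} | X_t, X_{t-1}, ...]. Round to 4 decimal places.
E[X_{t+1} \mid \mathcal F_t] = 2.0320

For an AR(p) model X_t = c + sum_i phi_i X_{t-i} + eps_t, the
one-step-ahead conditional mean is
  E[X_{t+1} | X_t, ...] = c + sum_i phi_i X_{t+1-i}.
Substitute known values:
  E[X_{t+1} | ...] = 1 + (0.136) * (-7) + (0.248) * (8)
                   = 2.0320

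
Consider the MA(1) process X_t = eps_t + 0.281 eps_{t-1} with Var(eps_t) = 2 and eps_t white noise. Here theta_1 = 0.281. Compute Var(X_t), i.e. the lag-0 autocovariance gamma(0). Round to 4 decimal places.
\gamma(0) = 2.1579

For an MA(q) process X_t = eps_t + sum_i theta_i eps_{t-i} with
Var(eps_t) = sigma^2, the variance is
  gamma(0) = sigma^2 * (1 + sum_i theta_i^2).
  sum_i theta_i^2 = (0.281)^2 = 0.078961.
  gamma(0) = 2 * (1 + 0.078961) = 2 * 1.078961 = 2.157922, which rounds to 2.1579.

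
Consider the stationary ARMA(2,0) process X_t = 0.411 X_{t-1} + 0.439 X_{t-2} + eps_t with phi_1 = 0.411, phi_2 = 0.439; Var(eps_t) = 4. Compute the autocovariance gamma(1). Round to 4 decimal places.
\gamma(1) = 7.8358

Multiply the model equation by X_{t-k} and take expectations. With theta_0 = psi_0 = 1 and psi_j the MA(infinity) weights, this gives
  gamma(k) - sum_i phi_i gamma(k-i) = c_k,
  c_k = sigma^2 * sum_{j=k..q} theta_j psi_{j-k}   (c_k = 0 for k > q),
using gamma(-m) = gamma(m).
Pure AR (q = 0): c_0 = sigma^2 = 4, c_k = 0 for k >= 1.
Equations for k = 0, 1, 2 (AR order 2, c_2 = 0):
  (E0) gamma(0) = phi_1 gamma(1) + phi_2 gamma(2) + c_0
  (E1) gamma(1) = phi_1 gamma(0) + phi_2 gamma(1) + c_1
  (E2) gamma(2) = phi_1 gamma(1) + phi_2 gamma(0)
From (E1): gamma(1) = A gamma(0) + B with
  A = phi_1 / (1 - phi_2) = 0.411 / 0.561 = 0.73262,   B = c_1 / (1 - phi_2) = 0 / 0.561 = 0.
Insert (E2) into (E0): gamma(0) (1 - phi_2^2) = phi_1 (1 + phi_2) gamma(1) + c_0.
  phi_1 (1 + phi_2) = (0.411)(1.439) = 0.591429,   1 - phi_2^2 = 0.807279.
Replace gamma(1) by A gamma(0) + B and collect gamma(0):
  gamma(0) [0.807279 - (0.591429)(0.73262)] = c_0 = 4
  gamma(0) * 0.373986 = 4
  gamma(0) = 4 / 0.373986 = 10.695585.
  gamma(1) = A gamma(0) = (0.73262)(10.695585) = 7.835803.
Therefore gamma(1) = 7.8358 (to 4 decimal places).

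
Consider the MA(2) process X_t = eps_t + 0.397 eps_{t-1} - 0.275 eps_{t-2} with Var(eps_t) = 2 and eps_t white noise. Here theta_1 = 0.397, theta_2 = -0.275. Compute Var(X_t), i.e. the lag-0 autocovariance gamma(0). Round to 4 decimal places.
\gamma(0) = 2.4665

For an MA(q) process X_t = eps_t + sum_i theta_i eps_{t-i} with
Var(eps_t) = sigma^2, the variance is
  gamma(0) = sigma^2 * (1 + sum_i theta_i^2).
  sum_i theta_i^2 = (0.397)^2 + (-0.275)^2 = 0.157609 + 0.075625 = 0.233234.
  gamma(0) = 2 * (1 + 0.233234) = 2 * 1.233234 = 2.466468, which rounds to 2.4665.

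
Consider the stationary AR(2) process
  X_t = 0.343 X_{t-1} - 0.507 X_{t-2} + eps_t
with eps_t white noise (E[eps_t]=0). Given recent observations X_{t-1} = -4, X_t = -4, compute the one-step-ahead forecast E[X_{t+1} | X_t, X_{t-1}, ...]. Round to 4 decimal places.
E[X_{t+1} \mid \mathcal F_t] = 0.6560

For an AR(p) model X_t = c + sum_i phi_i X_{t-i} + eps_t, the
one-step-ahead conditional mean is
  E[X_{t+1} | X_t, ...] = c + sum_i phi_i X_{t+1-i}.
Substitute known values:
  E[X_{t+1} | ...] = (0.343) * (-4) + (-0.507) * (-4)
                   = 0.6560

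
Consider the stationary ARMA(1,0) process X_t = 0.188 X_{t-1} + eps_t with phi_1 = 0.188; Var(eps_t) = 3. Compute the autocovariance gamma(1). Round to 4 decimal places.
\gamma(1) = 0.5847

Multiply the model equation by X_{t-k} and take expectations. With theta_0 = psi_0 = 1 and psi_j the MA(infinity) weights, this gives
  gamma(k) - sum_i phi_i gamma(k-i) = c_k,
  c_k = sigma^2 * sum_{j=k..q} theta_j psi_{j-k}   (c_k = 0 for k > q),
using gamma(-m) = gamma(m).
Pure AR (q = 0): c_0 = sigma^2 = 3, c_k = 0 for k >= 1.
Equations for k = 0 and k = 1 (AR order 1):
  gamma(0) = phi_1 gamma(1) + c_0
  gamma(1) = phi_1 gamma(0) + c_1
Substituting the second into the first: gamma(0) (1 - phi_1^2) = c_0 + phi_1 c_1, so
  gamma(0) = c_0 / (1 - phi_1^2) = 3 / (1 - (0.188)^2) = 3 / 0.964656 = 3.109917.
  gamma(1) = phi_1 gamma(0) = (0.188)(3.109917) = 0.584664.
Therefore gamma(1) = 0.5847 (to 4 decimal places).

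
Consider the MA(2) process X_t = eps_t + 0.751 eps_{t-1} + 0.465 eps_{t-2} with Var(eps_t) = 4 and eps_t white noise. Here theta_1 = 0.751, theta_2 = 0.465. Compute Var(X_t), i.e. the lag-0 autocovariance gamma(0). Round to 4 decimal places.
\gamma(0) = 7.1209

For an MA(q) process X_t = eps_t + sum_i theta_i eps_{t-i} with
Var(eps_t) = sigma^2, the variance is
  gamma(0) = sigma^2 * (1 + sum_i theta_i^2).
  sum_i theta_i^2 = (0.751)^2 + (0.465)^2 = 0.564001 + 0.216225 = 0.780226.
  gamma(0) = 4 * (1 + 0.780226) = 4 * 1.780226 = 7.120904, which rounds to 7.1209.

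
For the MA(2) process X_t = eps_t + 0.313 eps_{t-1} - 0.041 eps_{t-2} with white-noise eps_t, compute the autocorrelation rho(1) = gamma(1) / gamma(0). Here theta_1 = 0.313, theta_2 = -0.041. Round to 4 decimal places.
\rho(1) = 0.2730

For an MA(q) process with theta_0 = 1, the autocovariance is
  gamma(k) = sigma^2 * sum_{i=0..q-k} theta_i * theta_{i+k},
and rho(k) = gamma(k) / gamma(0). Sigma^2 cancels.
  numerator   = (1)*(0.313) + (0.313)*(-0.041) = 0.300167.
  denominator = (1)^2 + (0.313)^2 + (-0.041)^2 = 1.09965.
  rho(1) = 0.300167 / 1.09965 = 0.2730.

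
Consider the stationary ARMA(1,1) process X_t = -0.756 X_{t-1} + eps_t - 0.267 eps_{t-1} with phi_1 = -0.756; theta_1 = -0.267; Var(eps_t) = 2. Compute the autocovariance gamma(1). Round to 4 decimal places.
\gamma(1) = -5.7391

Multiply the model equation by X_{t-k} and take expectations. With theta_0 = psi_0 = 1 and psi_j the MA(infinity) weights, this gives
  gamma(k) - sum_i phi_i gamma(k-i) = c_k,
  c_k = sigma^2 * sum_{j=k..q} theta_j psi_{j-k}   (c_k = 0 for k > q),
using gamma(-m) = gamma(m).
psi-weights needed (psi_j = theta_j + sum_i phi_i psi_{j-i}):
  psi_1 = theta_1 + phi_1 = -0.267 + (-0.756) = -1.023
Right-hand sides:
  c_0 = sigma^2 (1 + theta_1 psi_1) = 2 * (1 + (-0.267)(-1.023)) = 2 * 1.273141 = 2.546282
  c_1 = sigma^2 theta_1 = 2 * (-0.267) = -0.534
  c_2 = 0
Equations for k = 0 and k = 1 (AR order 1):
  gamma(0) = phi_1 gamma(1) + c_0
  gamma(1) = phi_1 gamma(0) + c_1
Substituting the second into the first: gamma(0) (1 - phi_1^2) = c_0 + phi_1 c_1, so
  gamma(0) = (c_0 + phi_1 c_1) / (1 - phi_1^2) = (2.546282 + (-0.756)(-0.534)) / (1 - (-0.756)^2) = 2.949986 / 0.428464 = 6.885027.
  gamma(1) = phi_1 gamma(0) + c_1 = (-0.756)(6.885027) + (-0.534) = -5.73908.
Therefore gamma(1) = -5.7391 (to 4 decimal places).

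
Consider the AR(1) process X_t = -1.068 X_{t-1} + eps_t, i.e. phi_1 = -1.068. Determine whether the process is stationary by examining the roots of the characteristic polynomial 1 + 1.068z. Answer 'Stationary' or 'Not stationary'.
\text{Not stationary}

The AR(p) characteristic polynomial is P(z) = 1 + 1.068z.
Stationarity requires all roots to lie outside the unit circle, i.e. |z| > 1 for every root.
This is linear in z: 1 + (1.068) z = 0  =>  z = -1/(1.068) = -0.93633,  |z| = 0.93633.
Moduli of all roots: 0.9363.
All moduli strictly greater than 1? No.
Verdict: Not stationary.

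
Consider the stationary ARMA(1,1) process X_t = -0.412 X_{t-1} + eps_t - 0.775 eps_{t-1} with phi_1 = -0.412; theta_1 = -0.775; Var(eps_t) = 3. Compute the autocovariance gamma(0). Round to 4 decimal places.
\gamma(0) = 8.0911

Multiply the model equation by X_{t-k} and take expectations. With theta_0 = psi_0 = 1 and psi_j the MA(infinity) weights, this gives
  gamma(k) - sum_i phi_i gamma(k-i) = c_k,
  c_k = sigma^2 * sum_{j=k..q} theta_j psi_{j-k}   (c_k = 0 for k > q),
using gamma(-m) = gamma(m).
psi-weights needed (psi_j = theta_j + sum_i phi_i psi_{j-i}):
  psi_1 = theta_1 + phi_1 = -0.775 + (-0.412) = -1.187
Right-hand sides:
  c_0 = sigma^2 (1 + theta_1 psi_1) = 3 * (1 + (-0.775)(-1.187)) = 3 * 1.919925 = 5.759775
  c_1 = sigma^2 theta_1 = 3 * (-0.775) = -2.325
  c_2 = 0
Equations for k = 0 and k = 1 (AR order 1):
  gamma(0) = phi_1 gamma(1) + c_0
  gamma(1) = phi_1 gamma(0) + c_1
Substituting the second into the first: gamma(0) (1 - phi_1^2) = c_0 + phi_1 c_1, so
  gamma(0) = (c_0 + phi_1 c_1) / (1 - phi_1^2) = (5.759775 + (-0.412)(-2.325)) / (1 - (-0.412)^2) = 6.717675 / 0.830256 = 8.091089.
Therefore gamma(0) = 8.0911 (to 4 decimal places).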